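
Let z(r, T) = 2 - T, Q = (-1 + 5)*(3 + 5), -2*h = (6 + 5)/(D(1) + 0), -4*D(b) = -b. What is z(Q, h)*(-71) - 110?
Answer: -1814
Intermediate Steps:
D(b) = b/4 (D(b) = -(-1)*b/4 = b/4)
h = -22 (h = -(6 + 5)/(2*((1/4)*1 + 0)) = -11/(2*(1/4 + 0)) = -11/(2*1/4) = -11*4/2 = -1/2*44 = -22)
Q = 32 (Q = 4*8 = 32)
z(Q, h)*(-71) - 110 = (2 - 1*(-22))*(-71) - 110 = (2 + 22)*(-71) - 110 = 24*(-71) - 110 = -1704 - 110 = -1814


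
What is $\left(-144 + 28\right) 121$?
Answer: $-14036$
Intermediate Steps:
$\left(-144 + 28\right) 121 = \left(-116\right) 121 = -14036$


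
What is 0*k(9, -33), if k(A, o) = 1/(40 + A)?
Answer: 0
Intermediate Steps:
0*k(9, -33) = 0/(40 + 9) = 0/49 = 0*(1/49) = 0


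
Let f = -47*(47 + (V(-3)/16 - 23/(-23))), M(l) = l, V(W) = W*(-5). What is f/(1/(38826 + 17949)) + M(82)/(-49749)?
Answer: -103944405180787/795984 ≈ -1.3059e+8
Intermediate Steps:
V(W) = -5*W
f = -36801/16 (f = -47*(47 + (-5*(-3)/16 - 23/(-23))) = -47*(47 + (15*(1/16) - 23*(-1/23))) = -47*(47 + (15/16 + 1)) = -47*(47 + 31/16) = -47*783/16 = -36801/16 ≈ -2300.1)
f/(1/(38826 + 17949)) + M(82)/(-49749) = -36801/(16*(1/(38826 + 17949))) + 82/(-49749) = -36801/(16*(1/56775)) + 82*(-1/49749) = -36801/(16*1/56775) - 82/49749 = -36801/16*56775 - 82/49749 = -2089376775/16 - 82/49749 = -103944405180787/795984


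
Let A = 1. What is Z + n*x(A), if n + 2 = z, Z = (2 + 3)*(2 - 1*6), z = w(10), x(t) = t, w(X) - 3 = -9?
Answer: -28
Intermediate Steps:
w(X) = -6 (w(X) = 3 - 9 = -6)
z = -6
Z = -20 (Z = 5*(2 - 6) = 5*(-4) = -20)
n = -8 (n = -2 - 6 = -8)
Z + n*x(A) = -20 - 8*1 = -20 - 8 = -28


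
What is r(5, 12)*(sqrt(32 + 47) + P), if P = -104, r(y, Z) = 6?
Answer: -624 + 6*sqrt(79) ≈ -570.67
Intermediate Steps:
r(5, 12)*(sqrt(32 + 47) + P) = 6*(sqrt(32 + 47) - 104) = 6*(sqrt(79) - 104) = 6*(-104 + sqrt(79)) = -624 + 6*sqrt(79)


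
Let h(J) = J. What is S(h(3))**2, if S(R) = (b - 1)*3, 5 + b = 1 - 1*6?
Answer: 1089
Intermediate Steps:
b = -10 (b = -5 + (1 - 1*6) = -5 + (1 - 6) = -5 - 5 = -10)
S(R) = -33 (S(R) = (-10 - 1)*3 = -11*3 = -33)
S(h(3))**2 = (-33)**2 = 1089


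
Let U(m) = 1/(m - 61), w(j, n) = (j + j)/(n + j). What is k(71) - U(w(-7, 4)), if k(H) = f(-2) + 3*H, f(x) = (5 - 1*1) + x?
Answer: 36338/169 ≈ 215.02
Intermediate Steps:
w(j, n) = 2*j/(j + n) (w(j, n) = (2*j)/(j + n) = 2*j/(j + n))
f(x) = 4 + x (f(x) = (5 - 1) + x = 4 + x)
U(m) = 1/(-61 + m)
k(H) = 2 + 3*H (k(H) = (4 - 2) + 3*H = 2 + 3*H)
k(71) - U(w(-7, 4)) = (2 + 3*71) - 1/(-61 + 2*(-7)/(-7 + 4)) = (2 + 213) - 1/(-61 + 2*(-7)/(-3)) = 215 - 1/(-61 + 2*(-7)*(-1/3)) = 215 - 1/(-61 + 14/3) = 215 - 1/(-169/3) = 215 - 1*(-3/169) = 215 + 3/169 = 36338/169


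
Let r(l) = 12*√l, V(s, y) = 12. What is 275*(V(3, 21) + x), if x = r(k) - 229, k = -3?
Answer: -59675 + 3300*I*√3 ≈ -59675.0 + 5715.8*I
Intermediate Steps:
x = -229 + 12*I*√3 (x = 12*√(-3) - 229 = 12*(I*√3) - 229 = 12*I*√3 - 229 = -229 + 12*I*√3 ≈ -229.0 + 20.785*I)
275*(V(3, 21) + x) = 275*(12 + (-229 + 12*I*√3)) = 275*(-217 + 12*I*√3) = -59675 + 3300*I*√3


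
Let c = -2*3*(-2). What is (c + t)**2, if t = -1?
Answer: 121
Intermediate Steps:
c = 12 (c = -6*(-2) = 12)
(c + t)**2 = (12 - 1)**2 = 11**2 = 121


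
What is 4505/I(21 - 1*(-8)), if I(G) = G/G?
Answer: 4505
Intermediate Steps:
I(G) = 1
4505/I(21 - 1*(-8)) = 4505/1 = 4505*1 = 4505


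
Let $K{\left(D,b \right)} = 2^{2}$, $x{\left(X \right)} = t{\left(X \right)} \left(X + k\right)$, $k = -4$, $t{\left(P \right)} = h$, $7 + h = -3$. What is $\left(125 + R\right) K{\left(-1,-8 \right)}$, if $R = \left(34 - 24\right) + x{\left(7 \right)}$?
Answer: $420$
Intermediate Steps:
$h = -10$ ($h = -7 - 3 = -10$)
$t{\left(P \right)} = -10$
$x{\left(X \right)} = 40 - 10 X$ ($x{\left(X \right)} = - 10 \left(X - 4\right) = - 10 \left(-4 + X\right) = 40 - 10 X$)
$K{\left(D,b \right)} = 4$
$R = -20$ ($R = \left(34 - 24\right) + \left(40 - 70\right) = 10 + \left(40 - 70\right) = 10 - 30 = -20$)
$\left(125 + R\right) K{\left(-1,-8 \right)} = \left(125 - 20\right) 4 = 105 \cdot 4 = 420$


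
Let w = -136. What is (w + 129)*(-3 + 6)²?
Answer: -63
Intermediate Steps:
(w + 129)*(-3 + 6)² = (-136 + 129)*(-3 + 6)² = -7*3² = -7*9 = -63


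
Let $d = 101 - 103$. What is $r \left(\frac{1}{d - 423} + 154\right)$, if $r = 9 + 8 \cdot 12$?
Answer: $\frac{1374429}{85} \approx 16170.0$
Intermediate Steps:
$d = -2$ ($d = 101 - 103 = -2$)
$r = 105$ ($r = 9 + 96 = 105$)
$r \left(\frac{1}{d - 423} + 154\right) = 105 \left(\frac{1}{-2 - 423} + 154\right) = 105 \left(\frac{1}{-425} + 154\right) = 105 \left(- \frac{1}{425} + 154\right) = 105 \cdot \frac{65449}{425} = \frac{1374429}{85}$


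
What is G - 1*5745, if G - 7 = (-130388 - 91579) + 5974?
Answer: -221731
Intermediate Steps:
G = -215986 (G = 7 + ((-130388 - 91579) + 5974) = 7 + (-221967 + 5974) = 7 - 215993 = -215986)
G - 1*5745 = -215986 - 1*5745 = -215986 - 5745 = -221731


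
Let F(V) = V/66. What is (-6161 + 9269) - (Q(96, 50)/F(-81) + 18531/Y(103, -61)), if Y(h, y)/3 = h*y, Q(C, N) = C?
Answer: 180226901/56547 ≈ 3187.2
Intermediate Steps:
F(V) = V/66 (F(V) = V*(1/66) = V/66)
Y(h, y) = 3*h*y (Y(h, y) = 3*(h*y) = 3*h*y)
(-6161 + 9269) - (Q(96, 50)/F(-81) + 18531/Y(103, -61)) = (-6161 + 9269) - (96/(((1/66)*(-81))) + 18531/((3*103*(-61)))) = 3108 - (96/(-27/22) + 18531/(-18849)) = 3108 - (96*(-22/27) + 18531*(-1/18849)) = 3108 - (-704/9 - 6177/6283) = 3108 - 1*(-4478825/56547) = 3108 + 4478825/56547 = 180226901/56547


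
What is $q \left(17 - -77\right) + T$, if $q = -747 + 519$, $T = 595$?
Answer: $-20837$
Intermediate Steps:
$q = -228$
$q \left(17 - -77\right) + T = - 228 \left(17 - -77\right) + 595 = - 228 \left(17 + 77\right) + 595 = \left(-228\right) 94 + 595 = -21432 + 595 = -20837$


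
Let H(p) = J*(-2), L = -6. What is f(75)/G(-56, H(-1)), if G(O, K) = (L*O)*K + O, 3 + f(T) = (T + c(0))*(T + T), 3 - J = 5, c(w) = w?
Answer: 489/56 ≈ 8.7321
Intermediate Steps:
J = -2 (J = 3 - 1*5 = 3 - 5 = -2)
f(T) = -3 + 2*T² (f(T) = -3 + (T + 0)*(T + T) = -3 + T*(2*T) = -3 + 2*T²)
H(p) = 4 (H(p) = -2*(-2) = 4)
G(O, K) = O - 6*K*O (G(O, K) = (-6*O)*K + O = -6*K*O + O = O - 6*K*O)
f(75)/G(-56, H(-1)) = (-3 + 2*75²)/((-56*(1 - 6*4))) = (-3 + 2*5625)/((-56*(1 - 24))) = (-3 + 11250)/((-56*(-23))) = 11247/1288 = 11247*(1/1288) = 489/56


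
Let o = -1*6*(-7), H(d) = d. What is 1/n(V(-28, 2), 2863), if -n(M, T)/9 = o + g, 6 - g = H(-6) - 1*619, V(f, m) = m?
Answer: -1/6057 ≈ -0.00016510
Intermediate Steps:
o = 42 (o = -6*(-7) = 42)
g = 631 (g = 6 - (-6 - 1*619) = 6 - (-6 - 619) = 6 - 1*(-625) = 6 + 625 = 631)
n(M, T) = -6057 (n(M, T) = -9*(42 + 631) = -9*673 = -6057)
1/n(V(-28, 2), 2863) = 1/(-6057) = -1/6057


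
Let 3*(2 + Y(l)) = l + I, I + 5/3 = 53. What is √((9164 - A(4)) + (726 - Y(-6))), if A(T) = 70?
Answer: √88262/3 ≈ 99.030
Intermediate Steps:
I = 154/3 (I = -5/3 + 53 = 154/3 ≈ 51.333)
Y(l) = 136/9 + l/3 (Y(l) = -2 + (l + 154/3)/3 = -2 + (154/3 + l)/3 = -2 + (154/9 + l/3) = 136/9 + l/3)
√((9164 - A(4)) + (726 - Y(-6))) = √((9164 - 1*70) + (726 - (136/9 + (⅓)*(-6)))) = √((9164 - 70) + (726 - (136/9 - 2))) = √(9094 + (726 - 1*118/9)) = √(9094 + (726 - 118/9)) = √(9094 + 6416/9) = √(88262/9) = √88262/3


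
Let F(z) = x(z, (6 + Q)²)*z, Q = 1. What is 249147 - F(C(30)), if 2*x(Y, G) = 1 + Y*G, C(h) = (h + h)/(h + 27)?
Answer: 89932077/361 ≈ 2.4912e+5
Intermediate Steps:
C(h) = 2*h/(27 + h) (C(h) = (2*h)/(27 + h) = 2*h/(27 + h))
x(Y, G) = ½ + G*Y/2 (x(Y, G) = (1 + Y*G)/2 = (1 + G*Y)/2 = ½ + G*Y/2)
F(z) = z*(½ + 49*z/2) (F(z) = (½ + (6 + 1)²*z/2)*z = (½ + (½)*7²*z)*z = (½ + (½)*49*z)*z = (½ + 49*z/2)*z = z*(½ + 49*z/2))
249147 - F(C(30)) = 249147 - 2*30/(27 + 30)*(1 + 49*(2*30/(27 + 30)))/2 = 249147 - 2*30/57*(1 + 49*(2*30/57))/2 = 249147 - 2*30*(1/57)*(1 + 49*(2*30*(1/57)))/2 = 249147 - 20*(1 + 49*(20/19))/(2*19) = 249147 - 20*(1 + 980/19)/(2*19) = 249147 - 20*999/(2*19*19) = 249147 - 1*9990/361 = 249147 - 9990/361 = 89932077/361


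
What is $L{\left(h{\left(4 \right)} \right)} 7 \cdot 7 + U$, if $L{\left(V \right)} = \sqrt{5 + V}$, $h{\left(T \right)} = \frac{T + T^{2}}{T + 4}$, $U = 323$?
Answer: $323 + \frac{49 \sqrt{30}}{2} \approx 457.19$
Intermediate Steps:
$h{\left(T \right)} = \frac{T + T^{2}}{4 + T}$
$L{\left(h{\left(4 \right)} \right)} 7 \cdot 7 + U = \sqrt{5 + \frac{4 \left(1 + 4\right)}{4 + 4}} \cdot 7 \cdot 7 + 323 = \sqrt{5 + 4 \cdot \frac{1}{8} \cdot 5} \cdot 7 \cdot 7 + 323 = \sqrt{5 + \frac{5}{2}} \cdot 7 \cdot 7 + 323 = \sqrt{\frac{15}{2}} \cdot 7 \cdot 7 + 323 = \frac{\sqrt{30}}{2} \cdot 7 \cdot 7 + 323 = \frac{7 \sqrt{30}}{2} \cdot 7 + 323 = \frac{49 \sqrt{30}}{2} + 323 = 323 + \frac{49 \sqrt{30}}{2}$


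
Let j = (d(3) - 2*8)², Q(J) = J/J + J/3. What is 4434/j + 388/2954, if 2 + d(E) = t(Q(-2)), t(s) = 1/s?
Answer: 2197556/110775 ≈ 19.838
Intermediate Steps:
Q(J) = 1 + J/3 (Q(J) = 1 + J*(⅓) = 1 + J/3)
d(E) = 1 (d(E) = -2 + 1/(1 + (⅓)*(-2)) = -2 + 1/(1 - ⅔) = -2 + 1/(⅓) = -2 + 3 = 1)
j = 225 (j = (1 - 2*8)² = (1 - 16)² = (-15)² = 225)
4434/j + 388/2954 = 4434/225 + 388/2954 = 4434*(1/225) + 388*(1/2954) = 1478/75 + 194/1477 = 2197556/110775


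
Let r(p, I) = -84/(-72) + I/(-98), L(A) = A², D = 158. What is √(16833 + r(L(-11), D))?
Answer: √29692626/42 ≈ 129.74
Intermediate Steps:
r(p, I) = 7/6 - I/98 (r(p, I) = -84*(-1/72) + I*(-1/98) = 7/6 - I/98)
√(16833 + r(L(-11), D)) = √(16833 + (7/6 - 1/98*158)) = √(16833 + (7/6 - 79/49)) = √(16833 - 131/294) = √(4948771/294) = √29692626/42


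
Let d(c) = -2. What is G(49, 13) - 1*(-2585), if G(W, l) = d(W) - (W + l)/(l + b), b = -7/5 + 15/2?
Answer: 492733/191 ≈ 2579.8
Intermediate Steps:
b = 61/10 (b = -7*1/5 + 15*(1/2) = -7/5 + 15/2 = 61/10 ≈ 6.1000)
G(W, l) = -2 - (W + l)/(61/10 + l) (G(W, l) = -2 - (W + l)/(l + 61/10) = -2 - (W + l)/(61/10 + l))
G(49, 13) - 1*(-2585) = 2*(-61 - 15*13 - 5*49)/(61 + 10*13) - 1*(-2585) = 2*(-61 - 195 - 245)/(61 + 130) + 2585 = 2*(-501)/191 + 2585 = 2*(1/191)*(-501) + 2585 = -1002/191 + 2585 = 492733/191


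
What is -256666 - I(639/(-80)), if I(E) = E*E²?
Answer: -131152074881/512000 ≈ -2.5616e+5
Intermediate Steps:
I(E) = E³
-256666 - I(639/(-80)) = -256666 - (639/(-80))³ = -256666 - (639*(-1/80))³ = -256666 - (-639/80)³ = -256666 - 1*(-260917119/512000) = -256666 + 260917119/512000 = -131152074881/512000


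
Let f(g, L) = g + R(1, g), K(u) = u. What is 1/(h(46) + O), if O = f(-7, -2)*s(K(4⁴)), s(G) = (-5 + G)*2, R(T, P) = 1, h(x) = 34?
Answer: -1/2978 ≈ -0.00033580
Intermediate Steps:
s(G) = -10 + 2*G
f(g, L) = 1 + g (f(g, L) = g + 1 = 1 + g)
O = -3012 (O = (1 - 7)*(-10 + 2*4⁴) = -6*(-10 + 2*256) = -6*(-10 + 512) = -6*502 = -3012)
1/(h(46) + O) = 1/(34 - 3012) = 1/(-2978) = -1/2978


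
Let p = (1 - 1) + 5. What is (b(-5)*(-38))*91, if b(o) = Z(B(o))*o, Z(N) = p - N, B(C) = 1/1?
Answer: 69160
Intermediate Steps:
B(C) = 1
p = 5 (p = 0 + 5 = 5)
Z(N) = 5 - N
b(o) = 4*o (b(o) = (5 - 1*1)*o = (5 - 1)*o = 4*o)
(b(-5)*(-38))*91 = ((4*(-5))*(-38))*91 = -20*(-38)*91 = 760*91 = 69160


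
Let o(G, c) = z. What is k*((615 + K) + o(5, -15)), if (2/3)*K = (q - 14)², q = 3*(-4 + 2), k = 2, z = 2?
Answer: 2434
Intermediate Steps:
o(G, c) = 2
q = -6 (q = 3*(-2) = -6)
K = 600 (K = 3*(-6 - 14)²/2 = (3/2)*(-20)² = (3/2)*400 = 600)
k*((615 + K) + o(5, -15)) = 2*((615 + 600) + 2) = 2*(1215 + 2) = 2*1217 = 2434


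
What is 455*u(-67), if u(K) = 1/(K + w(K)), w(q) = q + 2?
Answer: -455/132 ≈ -3.4470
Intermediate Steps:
w(q) = 2 + q
u(K) = 1/(2 + 2*K) (u(K) = 1/(K + (2 + K)) = 1/(2 + 2*K))
455*u(-67) = 455*(1/(2*(1 - 67))) = 455*((½)/(-66)) = 455*((½)*(-1/66)) = 455*(-1/132) = -455/132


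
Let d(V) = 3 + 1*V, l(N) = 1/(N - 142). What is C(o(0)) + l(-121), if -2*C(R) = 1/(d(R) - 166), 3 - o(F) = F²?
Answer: -57/84160 ≈ -0.00067728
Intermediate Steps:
l(N) = 1/(-142 + N)
d(V) = 3 + V
o(F) = 3 - F²
C(R) = -1/(2*(-163 + R)) (C(R) = -1/(2*((3 + R) - 166)) = -1/(2*(-163 + R)))
C(o(0)) + l(-121) = -1/(-326 + 2*(3 - 1*0²)) + 1/(-142 - 121) = -1/(-326 + 2*(3 - 1*0)) + 1/(-263) = -1/(-326 + 2*(3 + 0)) - 1/263 = -1/(-326 + 2*3) - 1/263 = -1/(-326 + 6) - 1/263 = -1/(-320) - 1/263 = -1*(-1/320) - 1/263 = 1/320 - 1/263 = -57/84160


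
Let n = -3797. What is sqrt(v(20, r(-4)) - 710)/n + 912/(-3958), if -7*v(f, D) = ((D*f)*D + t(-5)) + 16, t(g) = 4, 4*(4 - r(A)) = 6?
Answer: -456/1979 - I*sqrt(35805)/26579 ≈ -0.23042 - 0.0071192*I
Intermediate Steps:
r(A) = 5/2 (r(A) = 4 - 1/4*6 = 4 - 3/2 = 5/2)
v(f, D) = -20/7 - f*D**2/7 (v(f, D) = -(((D*f)*D + 4) + 16)/7 = -((f*D**2 + 4) + 16)/7 = -((4 + f*D**2) + 16)/7 = -(20 + f*D**2)/7 = -20/7 - f*D**2/7)
sqrt(v(20, r(-4)) - 710)/n + 912/(-3958) = sqrt((-20/7 - 1/7*20*(5/2)**2) - 710)/(-3797) + 912/(-3958) = sqrt((-20/7 - 1/7*20*25/4) - 710)*(-1/3797) + 912*(-1/3958) = sqrt((-20/7 - 125/7) - 710)*(-1/3797) - 456/1979 = sqrt(-145/7 - 710)*(-1/3797) - 456/1979 = sqrt(-5115/7)*(-1/3797) - 456/1979 = (I*sqrt(35805)/7)*(-1/3797) - 456/1979 = -I*sqrt(35805)/26579 - 456/1979 = -456/1979 - I*sqrt(35805)/26579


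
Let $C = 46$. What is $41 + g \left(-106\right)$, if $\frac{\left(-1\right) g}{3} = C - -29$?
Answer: $23891$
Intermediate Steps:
$g = -225$ ($g = - 3 \left(46 - -29\right) = - 3 \left(46 + 29\right) = \left(-3\right) 75 = -225$)
$41 + g \left(-106\right) = 41 - -23850 = 41 + 23850 = 23891$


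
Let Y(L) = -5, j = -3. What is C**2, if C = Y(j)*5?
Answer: 625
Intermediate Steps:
C = -25 (C = -5*5 = -25)
C**2 = (-25)**2 = 625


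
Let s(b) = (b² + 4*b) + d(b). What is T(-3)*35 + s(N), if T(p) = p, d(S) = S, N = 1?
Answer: -99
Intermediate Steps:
s(b) = b² + 5*b (s(b) = (b² + 4*b) + b = b² + 5*b)
T(-3)*35 + s(N) = -3*35 + 1*(5 + 1) = -105 + 1*6 = -105 + 6 = -99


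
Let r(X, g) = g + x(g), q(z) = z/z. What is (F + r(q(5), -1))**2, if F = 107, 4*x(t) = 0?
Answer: 11236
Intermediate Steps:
x(t) = 0 (x(t) = (1/4)*0 = 0)
q(z) = 1
r(X, g) = g (r(X, g) = g + 0 = g)
(F + r(q(5), -1))**2 = (107 - 1)**2 = 106**2 = 11236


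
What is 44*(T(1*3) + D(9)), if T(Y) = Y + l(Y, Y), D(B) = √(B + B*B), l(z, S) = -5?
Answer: -88 + 132*√10 ≈ 329.42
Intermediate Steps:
D(B) = √(B + B²)
T(Y) = -5 + Y (T(Y) = Y - 5 = -5 + Y)
44*(T(1*3) + D(9)) = 44*((-5 + 1*3) + √(9*(1 + 9))) = 44*((-5 + 3) + √(9*10)) = 44*(-2 + √90) = 44*(-2 + 3*√10) = -88 + 132*√10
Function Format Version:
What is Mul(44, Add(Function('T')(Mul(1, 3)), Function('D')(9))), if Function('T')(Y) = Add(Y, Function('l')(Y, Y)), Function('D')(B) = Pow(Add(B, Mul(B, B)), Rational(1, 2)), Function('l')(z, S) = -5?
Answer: Add(-88, Mul(132, Pow(10, Rational(1, 2)))) ≈ 329.42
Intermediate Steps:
Function('D')(B) = Pow(Add(B, Pow(B, 2)), Rational(1, 2))
Function('T')(Y) = Add(-5, Y) (Function('T')(Y) = Add(Y, -5) = Add(-5, Y))
Mul(44, Add(Function('T')(Mul(1, 3)), Function('D')(9))) = Mul(44, Add(Add(-5, Mul(1, 3)), Pow(Mul(9, Add(1, 9)), Rational(1, 2)))) = Mul(44, Add(Add(-5, 3), Pow(Mul(9, 10), Rational(1, 2)))) = Mul(44, Add(-2, Pow(90, Rational(1, 2)))) = Mul(44, Add(-2, Mul(3, Pow(10, Rational(1, 2))))) = Add(-88, Mul(132, Pow(10, Rational(1, 2))))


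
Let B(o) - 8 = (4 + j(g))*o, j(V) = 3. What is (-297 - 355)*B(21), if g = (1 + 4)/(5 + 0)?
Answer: -101060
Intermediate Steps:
g = 1 (g = 5/5 = 5*(⅕) = 1)
B(o) = 8 + 7*o (B(o) = 8 + (4 + 3)*o = 8 + 7*o)
(-297 - 355)*B(21) = (-297 - 355)*(8 + 7*21) = -652*(8 + 147) = -652*155 = -101060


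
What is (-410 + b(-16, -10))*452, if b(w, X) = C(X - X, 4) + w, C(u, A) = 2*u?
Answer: -192552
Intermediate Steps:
b(w, X) = w (b(w, X) = 2*(X - X) + w = 2*0 + w = 0 + w = w)
(-410 + b(-16, -10))*452 = (-410 - 16)*452 = -426*452 = -192552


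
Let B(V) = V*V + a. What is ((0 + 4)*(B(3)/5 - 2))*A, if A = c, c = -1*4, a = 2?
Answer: -16/5 ≈ -3.2000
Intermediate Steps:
B(V) = 2 + V² (B(V) = V*V + 2 = V² + 2 = 2 + V²)
c = -4
A = -4
((0 + 4)*(B(3)/5 - 2))*A = ((0 + 4)*((2 + 3²)/5 - 2))*(-4) = (4*((2 + 9)*(⅕) - 2))*(-4) = (4*(11*(⅕) - 2))*(-4) = (4*(11/5 - 2))*(-4) = (4*(⅕))*(-4) = (⅘)*(-4) = -16/5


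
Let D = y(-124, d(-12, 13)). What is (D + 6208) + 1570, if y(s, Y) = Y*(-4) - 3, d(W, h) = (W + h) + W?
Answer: 7819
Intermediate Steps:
d(W, h) = h + 2*W
y(s, Y) = -3 - 4*Y (y(s, Y) = -4*Y - 3 = -3 - 4*Y)
D = 41 (D = -3 - 4*(13 + 2*(-12)) = -3 - 4*(13 - 24) = -3 - 4*(-11) = -3 + 44 = 41)
(D + 6208) + 1570 = (41 + 6208) + 1570 = 6249 + 1570 = 7819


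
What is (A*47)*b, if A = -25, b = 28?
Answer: -32900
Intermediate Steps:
(A*47)*b = -25*47*28 = -1175*28 = -32900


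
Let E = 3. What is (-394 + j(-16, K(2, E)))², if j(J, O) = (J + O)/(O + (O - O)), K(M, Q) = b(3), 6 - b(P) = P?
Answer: 1428025/9 ≈ 1.5867e+5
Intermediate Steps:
b(P) = 6 - P
K(M, Q) = 3 (K(M, Q) = 6 - 1*3 = 6 - 3 = 3)
j(J, O) = (J + O)/O (j(J, O) = (J + O)/(O + 0) = (J + O)/O)
(-394 + j(-16, K(2, E)))² = (-394 + (-16 + 3)/3)² = (-394 + (⅓)*(-13))² = (-394 - 13/3)² = (-1195/3)² = 1428025/9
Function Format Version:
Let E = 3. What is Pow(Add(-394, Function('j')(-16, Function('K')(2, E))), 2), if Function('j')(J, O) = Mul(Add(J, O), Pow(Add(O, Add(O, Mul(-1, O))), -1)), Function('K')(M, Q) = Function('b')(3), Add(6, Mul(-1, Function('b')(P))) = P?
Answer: Rational(1428025, 9) ≈ 1.5867e+5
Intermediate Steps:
Function('b')(P) = Add(6, Mul(-1, P))
Function('K')(M, Q) = 3 (Function('K')(M, Q) = Add(6, Mul(-1, 3)) = Add(6, -3) = 3)
Function('j')(J, O) = Mul(Pow(O, -1), Add(J, O)) (Function('j')(J, O) = Mul(Add(J, O), Pow(Add(O, 0), -1)) = Mul(Add(J, O), Pow(O, -1)) = Mul(Pow(O, -1), Add(J, O)))
Pow(Add(-394, Function('j')(-16, Function('K')(2, E))), 2) = Pow(Add(-394, Mul(Pow(3, -1), Add(-16, 3))), 2) = Pow(Add(-394, Mul(Rational(1, 3), -13)), 2) = Pow(Add(-394, Rational(-13, 3)), 2) = Pow(Rational(-1195, 3), 2) = Rational(1428025, 9)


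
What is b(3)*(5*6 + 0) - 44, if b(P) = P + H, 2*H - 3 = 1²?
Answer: 106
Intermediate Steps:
H = 2 (H = 3/2 + (½)*1² = 3/2 + (½)*1 = 3/2 + ½ = 2)
b(P) = 2 + P (b(P) = P + 2 = 2 + P)
b(3)*(5*6 + 0) - 44 = (2 + 3)*(5*6 + 0) - 44 = 5*(30 + 0) - 44 = 5*30 - 44 = 150 - 44 = 106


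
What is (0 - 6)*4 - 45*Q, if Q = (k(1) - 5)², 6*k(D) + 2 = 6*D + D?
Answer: -3221/4 ≈ -805.25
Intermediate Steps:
k(D) = -⅓ + 7*D/6 (k(D) = -⅓ + (6*D + D)/6 = -⅓ + (7*D)/6 = -⅓ + 7*D/6)
Q = 625/36 (Q = ((-⅓ + (7/6)*1) - 5)² = ((-⅓ + 7/6) - 5)² = (⅚ - 5)² = (-25/6)² = 625/36 ≈ 17.361)
(0 - 6)*4 - 45*Q = (0 - 6)*4 - 45*625/36 = -6*4 - 3125/4 = -24 - 3125/4 = -3221/4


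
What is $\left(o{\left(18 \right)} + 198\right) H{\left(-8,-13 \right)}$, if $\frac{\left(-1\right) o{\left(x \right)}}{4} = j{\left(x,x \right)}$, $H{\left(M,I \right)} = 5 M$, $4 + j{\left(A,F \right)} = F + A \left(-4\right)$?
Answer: $-17200$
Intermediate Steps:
$j{\left(A,F \right)} = -4 + F - 4 A$ ($j{\left(A,F \right)} = -4 + \left(F + A \left(-4\right)\right) = -4 - \left(- F + 4 A\right) = -4 + F - 4 A$)
$o{\left(x \right)} = 16 + 12 x$ ($o{\left(x \right)} = - 4 \left(-4 + x - 4 x\right) = - 4 \left(-4 - 3 x\right) = 16 + 12 x$)
$\left(o{\left(18 \right)} + 198\right) H{\left(-8,-13 \right)} = \left(\left(16 + 12 \cdot 18\right) + 198\right) 5 \left(-8\right) = \left(\left(16 + 216\right) + 198\right) \left(-40\right) = \left(232 + 198\right) \left(-40\right) = 430 \left(-40\right) = -17200$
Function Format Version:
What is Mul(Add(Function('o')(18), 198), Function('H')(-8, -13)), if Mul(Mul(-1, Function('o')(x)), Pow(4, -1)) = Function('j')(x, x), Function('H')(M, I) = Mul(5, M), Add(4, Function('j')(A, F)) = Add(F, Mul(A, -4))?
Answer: -17200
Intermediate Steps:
Function('j')(A, F) = Add(-4, F, Mul(-4, A)) (Function('j')(A, F) = Add(-4, Add(F, Mul(A, -4))) = Add(-4, Add(F, Mul(-4, A))) = Add(-4, F, Mul(-4, A)))
Function('o')(x) = Add(16, Mul(12, x)) (Function('o')(x) = Mul(-4, Add(-4, x, Mul(-4, x))) = Mul(-4, Add(-4, Mul(-3, x))) = Add(16, Mul(12, x)))
Mul(Add(Function('o')(18), 198), Function('H')(-8, -13)) = Mul(Add(Add(16, Mul(12, 18)), 198), Mul(5, -8)) = Mul(Add(Add(16, 216), 198), -40) = Mul(Add(232, 198), -40) = Mul(430, -40) = -17200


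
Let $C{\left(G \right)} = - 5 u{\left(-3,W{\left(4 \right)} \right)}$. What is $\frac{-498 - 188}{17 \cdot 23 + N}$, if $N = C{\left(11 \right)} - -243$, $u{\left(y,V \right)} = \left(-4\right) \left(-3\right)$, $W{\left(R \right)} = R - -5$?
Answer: $- \frac{49}{41} \approx -1.1951$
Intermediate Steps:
$W{\left(R \right)} = 5 + R$ ($W{\left(R \right)} = R + 5 = 5 + R$)
$u{\left(y,V \right)} = 12$
$C{\left(G \right)} = -60$ ($C{\left(G \right)} = \left(-5\right) 12 = -60$)
$N = 183$ ($N = -60 - -243 = -60 + 243 = 183$)
$\frac{-498 - 188}{17 \cdot 23 + N} = \frac{-498 - 188}{17 \cdot 23 + 183} = - \frac{686}{391 + 183} = - \frac{686}{574} = \left(-686\right) \frac{1}{574} = - \frac{49}{41}$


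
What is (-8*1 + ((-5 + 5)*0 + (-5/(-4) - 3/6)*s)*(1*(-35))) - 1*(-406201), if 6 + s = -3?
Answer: 1625717/4 ≈ 4.0643e+5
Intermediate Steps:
s = -9 (s = -6 - 3 = -9)
(-8*1 + ((-5 + 5)*0 + (-5/(-4) - 3/6)*s)*(1*(-35))) - 1*(-406201) = (-8*1 + ((-5 + 5)*0 + (-5/(-4) - 3/6)*(-9))*(1*(-35))) - 1*(-406201) = (-8 + (0*0 + (-5*(-¼) - 3*⅙)*(-9))*(-35)) + 406201 = (-8 + (0 + (5/4 - ½)*(-9))*(-35)) + 406201 = (-8 + (0 + (¾)*(-9))*(-35)) + 406201 = (-8 + (0 - 27/4)*(-35)) + 406201 = (-8 - 27/4*(-35)) + 406201 = (-8 + 945/4) + 406201 = 913/4 + 406201 = 1625717/4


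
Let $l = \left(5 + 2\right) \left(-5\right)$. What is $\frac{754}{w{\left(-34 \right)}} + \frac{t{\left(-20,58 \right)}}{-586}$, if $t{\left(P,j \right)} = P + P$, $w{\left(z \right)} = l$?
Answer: $- \frac{220222}{10255} \approx -21.475$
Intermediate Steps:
$l = -35$ ($l = 7 \left(-5\right) = -35$)
$w{\left(z \right)} = -35$
$t{\left(P,j \right)} = 2 P$
$\frac{754}{w{\left(-34 \right)}} + \frac{t{\left(-20,58 \right)}}{-586} = \frac{754}{-35} + \frac{2 \left(-20\right)}{-586} = 754 \left(- \frac{1}{35}\right) - - \frac{20}{293} = - \frac{754}{35} + \frac{20}{293} = - \frac{220222}{10255}$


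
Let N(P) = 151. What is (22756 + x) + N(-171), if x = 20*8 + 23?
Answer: 23090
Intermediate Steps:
x = 183 (x = 160 + 23 = 183)
(22756 + x) + N(-171) = (22756 + 183) + 151 = 22939 + 151 = 23090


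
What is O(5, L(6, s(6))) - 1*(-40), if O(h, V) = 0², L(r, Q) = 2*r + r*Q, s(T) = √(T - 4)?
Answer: 40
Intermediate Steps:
s(T) = √(-4 + T)
L(r, Q) = 2*r + Q*r
O(h, V) = 0
O(5, L(6, s(6))) - 1*(-40) = 0 - 1*(-40) = 0 + 40 = 40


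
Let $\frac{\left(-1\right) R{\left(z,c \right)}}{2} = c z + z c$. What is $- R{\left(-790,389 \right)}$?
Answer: $-1229240$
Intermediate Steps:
$R{\left(z,c \right)} = - 4 c z$ ($R{\left(z,c \right)} = - 2 \left(c z + z c\right) = - 2 \left(c z + c z\right) = - 2 \cdot 2 c z = - 4 c z$)
$- R{\left(-790,389 \right)} = - \left(-4\right) 389 \left(-790\right) = \left(-1\right) 1229240 = -1229240$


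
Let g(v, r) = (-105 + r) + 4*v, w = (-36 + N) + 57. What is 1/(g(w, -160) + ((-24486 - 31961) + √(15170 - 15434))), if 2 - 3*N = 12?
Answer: -127443/7218542038 - 9*I*√66/14437084076 ≈ -1.7655e-5 - 5.0645e-9*I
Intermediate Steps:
N = -10/3 (N = ⅔ - ⅓*12 = ⅔ - 4 = -10/3 ≈ -3.3333)
w = 53/3 (w = (-36 - 10/3) + 57 = -118/3 + 57 = 53/3 ≈ 17.667)
g(v, r) = -105 + r + 4*v
1/(g(w, -160) + ((-24486 - 31961) + √(15170 - 15434))) = 1/((-105 - 160 + 4*(53/3)) + ((-24486 - 31961) + √(15170 - 15434))) = 1/((-105 - 160 + 212/3) + (-56447 + √(-264))) = 1/(-583/3 + (-56447 + 2*I*√66)) = 1/(-169924/3 + 2*I*√66)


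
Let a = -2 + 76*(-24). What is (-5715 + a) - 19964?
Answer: -27505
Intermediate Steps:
a = -1826 (a = -2 - 1824 = -1826)
(-5715 + a) - 19964 = (-5715 - 1826) - 19964 = -7541 - 19964 = -27505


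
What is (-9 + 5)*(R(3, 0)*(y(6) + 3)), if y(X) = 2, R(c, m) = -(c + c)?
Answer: 120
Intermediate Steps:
R(c, m) = -2*c
(-9 + 5)*(R(3, 0)*(y(6) + 3)) = (-9 + 5)*((-2*3)*(2 + 3)) = -(-24)*5 = -4*(-30) = 120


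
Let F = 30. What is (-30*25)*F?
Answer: -22500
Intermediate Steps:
(-30*25)*F = -30*25*30 = -750*30 = -22500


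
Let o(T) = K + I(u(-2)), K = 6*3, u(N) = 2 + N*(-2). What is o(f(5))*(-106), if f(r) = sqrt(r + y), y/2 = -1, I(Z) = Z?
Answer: -2544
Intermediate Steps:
u(N) = 2 - 2*N
K = 18
y = -2 (y = 2*(-1) = -2)
f(r) = sqrt(-2 + r) (f(r) = sqrt(r - 2) = sqrt(-2 + r))
o(T) = 24 (o(T) = 18 + (2 - 2*(-2)) = 18 + (2 + 4) = 18 + 6 = 24)
o(f(5))*(-106) = 24*(-106) = -2544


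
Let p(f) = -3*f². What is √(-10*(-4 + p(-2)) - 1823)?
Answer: I*√1663 ≈ 40.78*I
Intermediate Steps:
√(-10*(-4 + p(-2)) - 1823) = √(-10*(-4 - 3*(-2)²) - 1823) = √(-10*(-4 - 3*4) - 1823) = √(-10*(-4 - 12) - 1823) = √(-10*(-16) - 1823) = √(160 - 1823) = √(-1663) = I*√1663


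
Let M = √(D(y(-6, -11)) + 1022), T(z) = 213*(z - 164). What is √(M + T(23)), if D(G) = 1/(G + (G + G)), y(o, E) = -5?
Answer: √(-6757425 + 15*√229935)/15 ≈ 173.21*I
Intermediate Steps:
D(G) = 1/(3*G) (D(G) = 1/(G + 2*G) = 1/(3*G))
T(z) = -34932 + 213*z (T(z) = 213*(-164 + z) = -34932 + 213*z)
M = √229935/15 (M = √((⅓)/(-5) + 1022) = √((⅓)*(-⅕) + 1022) = √(-1/15 + 1022) = √(15329/15) = √229935/15 ≈ 31.968)
√(M + T(23)) = √(√229935/15 + (-34932 + 213*23)) = √(√229935/15 + (-34932 + 4899)) = √(√229935/15 - 30033) = √(-30033 + √229935/15)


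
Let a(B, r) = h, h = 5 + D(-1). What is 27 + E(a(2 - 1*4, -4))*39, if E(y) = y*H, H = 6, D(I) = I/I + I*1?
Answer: 1197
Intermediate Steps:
D(I) = 1 + I
h = 5 (h = 5 + (1 - 1) = 5 + 0 = 5)
a(B, r) = 5
E(y) = 6*y (E(y) = y*6 = 6*y)
27 + E(a(2 - 1*4, -4))*39 = 27 + (6*5)*39 = 27 + 30*39 = 27 + 1170 = 1197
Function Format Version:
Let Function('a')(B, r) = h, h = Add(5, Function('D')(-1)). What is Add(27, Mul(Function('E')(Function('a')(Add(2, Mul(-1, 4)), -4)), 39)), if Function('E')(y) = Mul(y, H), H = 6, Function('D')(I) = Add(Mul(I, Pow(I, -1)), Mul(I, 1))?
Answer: 1197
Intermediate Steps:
Function('D')(I) = Add(1, I)
h = 5 (h = Add(5, Add(1, -1)) = Add(5, 0) = 5)
Function('a')(B, r) = 5
Function('E')(y) = Mul(6, y) (Function('E')(y) = Mul(y, 6) = Mul(6, y))
Add(27, Mul(Function('E')(Function('a')(Add(2, Mul(-1, 4)), -4)), 39)) = Add(27, Mul(Mul(6, 5), 39)) = Add(27, Mul(30, 39)) = Add(27, 1170) = 1197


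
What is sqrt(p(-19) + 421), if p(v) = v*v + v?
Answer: sqrt(763) ≈ 27.622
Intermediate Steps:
p(v) = v + v**2 (p(v) = v**2 + v = v + v**2)
sqrt(p(-19) + 421) = sqrt(-19*(1 - 19) + 421) = sqrt(-19*(-18) + 421) = sqrt(342 + 421) = sqrt(763)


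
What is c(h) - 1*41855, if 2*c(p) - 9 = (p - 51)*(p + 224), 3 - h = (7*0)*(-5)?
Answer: -94597/2 ≈ -47299.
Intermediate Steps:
h = 3 (h = 3 - 7*0*(-5) = 3 - 0*(-5) = 3 - 1*0 = 3 + 0 = 3)
c(p) = 9/2 + (-51 + p)*(224 + p)/2 (c(p) = 9/2 + ((p - 51)*(p + 224))/2 = 9/2 + ((-51 + p)*(224 + p))/2 = 9/2 + (-51 + p)*(224 + p)/2)
c(h) - 1*41855 = (-11415/2 + (½)*3² + (173/2)*3) - 1*41855 = (-11415/2 + (½)*9 + 519/2) - 41855 = (-11415/2 + 9/2 + 519/2) - 41855 = -10887/2 - 41855 = -94597/2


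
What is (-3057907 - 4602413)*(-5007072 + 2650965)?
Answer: 18048533574240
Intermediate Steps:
(-3057907 - 4602413)*(-5007072 + 2650965) = -7660320*(-2356107) = 18048533574240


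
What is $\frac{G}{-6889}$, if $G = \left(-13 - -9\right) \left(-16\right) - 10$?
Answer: $- \frac{54}{6889} \approx -0.0078386$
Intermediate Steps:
$G = 54$ ($G = \left(-13 + 9\right) \left(-16\right) - 10 = \left(-4\right) \left(-16\right) - 10 = 64 - 10 = 54$)
$\frac{G}{-6889} = \frac{54}{-6889} = 54 \left(- \frac{1}{6889}\right) = - \frac{54}{6889}$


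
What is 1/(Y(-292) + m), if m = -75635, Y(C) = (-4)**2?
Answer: -1/75619 ≈ -1.3224e-5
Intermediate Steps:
Y(C) = 16
1/(Y(-292) + m) = 1/(16 - 75635) = 1/(-75619) = -1/75619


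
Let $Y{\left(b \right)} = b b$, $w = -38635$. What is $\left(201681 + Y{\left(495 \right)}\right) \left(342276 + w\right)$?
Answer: $135638256546$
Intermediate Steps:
$Y{\left(b \right)} = b^{2}$
$\left(201681 + Y{\left(495 \right)}\right) \left(342276 + w\right) = \left(201681 + 495^{2}\right) \left(342276 - 38635\right) = \left(201681 + 245025\right) 303641 = 446706 \cdot 303641 = 135638256546$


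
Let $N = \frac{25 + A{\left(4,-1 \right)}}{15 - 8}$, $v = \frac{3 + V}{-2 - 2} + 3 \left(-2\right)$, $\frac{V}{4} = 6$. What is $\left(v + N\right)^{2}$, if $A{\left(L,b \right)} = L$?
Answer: $\frac{58081}{784} \approx 74.083$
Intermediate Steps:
$V = 24$ ($V = 4 \cdot 6 = 24$)
$v = - \frac{51}{4}$ ($v = \frac{3 + 24}{-2 - 2} + 3 \left(-2\right) = \frac{27}{-4} - 6 = 27 \left(- \frac{1}{4}\right) - 6 = - \frac{27}{4} - 6 = - \frac{51}{4} \approx -12.75$)
$N = \frac{29}{7}$ ($N = \frac{25 + 4}{15 - 8} = \frac{29}{7} \approx 4.1429$)
$\left(v + N\right)^{2} = \left(- \frac{51}{4} + \frac{29}{7}\right)^{2} = \left(- \frac{241}{28}\right)^{2} = \frac{58081}{784}$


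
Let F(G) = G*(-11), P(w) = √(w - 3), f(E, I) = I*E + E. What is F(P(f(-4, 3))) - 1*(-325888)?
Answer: 325888 - 11*I*√19 ≈ 3.2589e+5 - 47.948*I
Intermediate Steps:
f(E, I) = E + E*I (f(E, I) = E*I + E = E + E*I)
P(w) = √(-3 + w)
F(G) = -11*G
F(P(f(-4, 3))) - 1*(-325888) = -11*√(-3 - 4*(1 + 3)) - 1*(-325888) = -11*√(-3 - 4*4) + 325888 = -11*√(-3 - 16) + 325888 = -11*I*√19 + 325888 = 325888 - 11*I*√19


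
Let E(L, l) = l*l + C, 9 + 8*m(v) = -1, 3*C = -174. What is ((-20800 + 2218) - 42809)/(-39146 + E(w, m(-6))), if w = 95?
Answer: 982256/627239 ≈ 1.5660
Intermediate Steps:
C = -58 (C = (⅓)*(-174) = -58)
m(v) = -5/4 (m(v) = -9/8 + (⅛)*(-1) = -9/8 - ⅛ = -5/4)
E(L, l) = -58 + l² (E(L, l) = l*l - 58 = l² - 58 = -58 + l²)
((-20800 + 2218) - 42809)/(-39146 + E(w, m(-6))) = ((-20800 + 2218) - 42809)/(-39146 + (-58 + (-5/4)²)) = (-18582 - 42809)/(-39146 + (-58 + 25/16)) = -61391/(-39146 - 903/16) = -61391/(-627239/16) = -61391*(-16/627239) = 982256/627239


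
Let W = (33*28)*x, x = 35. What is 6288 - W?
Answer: -26052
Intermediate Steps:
W = 32340 (W = (33*28)*35 = 924*35 = 32340)
6288 - W = 6288 - 1*32340 = 6288 - 32340 = -26052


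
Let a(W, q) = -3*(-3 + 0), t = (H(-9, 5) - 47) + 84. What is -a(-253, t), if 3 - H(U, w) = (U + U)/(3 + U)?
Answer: -9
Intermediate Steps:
H(U, w) = 3 - 2*U/(3 + U) (H(U, w) = 3 - (U + U)/(3 + U) = 3 - 2*U/(3 + U))
t = 37 (t = ((9 - 9)/(3 - 9) - 47) + 84 = (0/(-6) - 47) + 84 = (-⅙*0 - 47) + 84 = (0 - 47) + 84 = -47 + 84 = 37)
a(W, q) = 9 (a(W, q) = -3*(-3) = 9)
-a(-253, t) = -1*9 = -9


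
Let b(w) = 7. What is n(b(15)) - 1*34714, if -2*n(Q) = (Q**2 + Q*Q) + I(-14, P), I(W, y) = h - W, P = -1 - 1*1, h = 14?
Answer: -34777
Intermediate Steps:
P = -2 (P = -1 - 1 = -2)
I(W, y) = 14 - W
n(Q) = -14 - Q**2 (n(Q) = -((Q**2 + Q*Q) + (14 - 1*(-14)))/2 = -((Q**2 + Q**2) + (14 + 14))/2 = -(2*Q**2 + 28)/2 = -(28 + 2*Q**2)/2 = -14 - Q**2)
n(b(15)) - 1*34714 = (-14 - 1*7**2) - 1*34714 = (-14 - 1*49) - 34714 = (-14 - 49) - 34714 = -63 - 34714 = -34777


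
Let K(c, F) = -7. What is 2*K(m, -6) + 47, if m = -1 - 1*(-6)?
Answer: 33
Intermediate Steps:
m = 5 (m = -1 + 6 = 5)
2*K(m, -6) + 47 = 2*(-7) + 47 = -14 + 47 = 33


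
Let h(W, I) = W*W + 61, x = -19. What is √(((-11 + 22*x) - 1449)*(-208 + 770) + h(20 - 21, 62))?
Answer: I*√1055374 ≈ 1027.3*I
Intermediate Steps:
h(W, I) = 61 + W² (h(W, I) = W² + 61 = 61 + W²)
√(((-11 + 22*x) - 1449)*(-208 + 770) + h(20 - 21, 62)) = √(((-11 + 22*(-19)) - 1449)*(-208 + 770) + (61 + (20 - 21)²)) = √(((-11 - 418) - 1449)*562 + (61 + (-1)²)) = √((-429 - 1449)*562 + (61 + 1)) = √(-1878*562 + 62) = √(-1055436 + 62) = √(-1055374) = I*√1055374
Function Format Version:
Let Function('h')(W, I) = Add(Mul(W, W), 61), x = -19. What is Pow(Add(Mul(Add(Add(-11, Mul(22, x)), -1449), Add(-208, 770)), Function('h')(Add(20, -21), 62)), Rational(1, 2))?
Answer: Mul(I, Pow(1055374, Rational(1, 2))) ≈ Mul(1027.3, I)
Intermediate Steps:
Function('h')(W, I) = Add(61, Pow(W, 2)) (Function('h')(W, I) = Add(Pow(W, 2), 61) = Add(61, Pow(W, 2)))
Pow(Add(Mul(Add(Add(-11, Mul(22, x)), -1449), Add(-208, 770)), Function('h')(Add(20, -21), 62)), Rational(1, 2)) = Pow(Add(Mul(Add(Add(-11, Mul(22, -19)), -1449), Add(-208, 770)), Add(61, Pow(Add(20, -21), 2))), Rational(1, 2)) = Pow(Add(Mul(Add(Add(-11, -418), -1449), 562), Add(61, Pow(-1, 2))), Rational(1, 2)) = Pow(Add(Mul(Add(-429, -1449), 562), Add(61, 1)), Rational(1, 2)) = Pow(Add(Mul(-1878, 562), 62), Rational(1, 2)) = Pow(Add(-1055436, 62), Rational(1, 2)) = Pow(-1055374, Rational(1, 2)) = Mul(I, Pow(1055374, Rational(1, 2)))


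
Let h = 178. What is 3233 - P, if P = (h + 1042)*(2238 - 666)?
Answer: -1914607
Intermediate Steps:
P = 1917840 (P = (178 + 1042)*(2238 - 666) = 1220*1572 = 1917840)
3233 - P = 3233 - 1*1917840 = 3233 - 1917840 = -1914607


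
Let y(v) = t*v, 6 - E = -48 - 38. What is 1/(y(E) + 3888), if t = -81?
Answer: -1/3564 ≈ -0.00028058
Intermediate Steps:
E = 92 (E = 6 - (-48 - 38) = 6 - 1*(-86) = 6 + 86 = 92)
y(v) = -81*v
1/(y(E) + 3888) = 1/(-81*92 + 3888) = 1/(-7452 + 3888) = 1/(-3564) = -1/3564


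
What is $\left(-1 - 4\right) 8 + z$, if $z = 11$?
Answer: $-29$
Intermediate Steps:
$\left(-1 - 4\right) 8 + z = \left(-1 - 4\right) 8 + 11 = \left(-5\right) 8 + 11 = -40 + 11 = -29$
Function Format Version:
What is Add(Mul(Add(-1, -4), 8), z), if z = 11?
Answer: -29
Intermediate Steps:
Add(Mul(Add(-1, -4), 8), z) = Add(Mul(Add(-1, -4), 8), 11) = Add(Mul(-5, 8), 11) = Add(-40, 11) = -29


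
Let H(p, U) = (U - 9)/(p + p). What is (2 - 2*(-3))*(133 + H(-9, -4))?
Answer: 9628/9 ≈ 1069.8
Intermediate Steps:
H(p, U) = (-9 + U)/(2*p) (H(p, U) = (-9 + U)/((2*p)) = (-9 + U)*(1/(2*p)) = (-9 + U)/(2*p))
(2 - 2*(-3))*(133 + H(-9, -4)) = (2 - 2*(-3))*(133 + (½)*(-9 - 4)/(-9)) = (2 + 6)*(133 + (½)*(-⅑)*(-13)) = 8*(133 + 13/18) = 8*(2407/18) = 9628/9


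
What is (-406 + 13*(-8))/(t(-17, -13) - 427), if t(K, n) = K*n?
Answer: 255/103 ≈ 2.4757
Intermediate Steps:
(-406 + 13*(-8))/(t(-17, -13) - 427) = (-406 + 13*(-8))/(-17*(-13) - 427) = (-406 - 104)/(221 - 427) = -510/(-206) = -510*(-1/206) = 255/103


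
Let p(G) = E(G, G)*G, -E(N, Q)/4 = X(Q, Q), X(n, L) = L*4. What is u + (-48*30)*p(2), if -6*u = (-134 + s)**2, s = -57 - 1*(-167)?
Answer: 92064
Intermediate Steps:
X(n, L) = 4*L
E(N, Q) = -16*Q
s = 110 (s = -57 + 167 = 110)
p(G) = -16*G**2 (p(G) = (-16*G)*G = -16*G**2)
u = -96 (u = -(-134 + 110)**2/6 = -1/6*(-24)**2 = -1/6*576 = -96)
u + (-48*30)*p(2) = -96 + (-48*30)*(-16*2**2) = -96 - (-23040)*4 = -96 - 1440*(-64) = -96 + 92160 = 92064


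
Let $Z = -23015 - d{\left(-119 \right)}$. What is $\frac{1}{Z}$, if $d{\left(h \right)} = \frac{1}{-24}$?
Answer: $- \frac{24}{552359} \approx -4.345 \cdot 10^{-5}$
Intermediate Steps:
$d{\left(h \right)} = - \frac{1}{24}$
$Z = - \frac{552359}{24}$ ($Z = -23015 - - \frac{1}{24} = -23015 + \frac{1}{24} = - \frac{552359}{24} \approx -23015.0$)
$\frac{1}{Z} = \frac{1}{- \frac{552359}{24}} = - \frac{24}{552359}$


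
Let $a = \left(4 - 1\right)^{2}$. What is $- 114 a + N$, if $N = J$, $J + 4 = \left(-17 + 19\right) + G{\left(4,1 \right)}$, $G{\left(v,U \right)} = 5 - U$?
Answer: $-1024$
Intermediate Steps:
$a = 9$ ($a = 3^{2} = 9$)
$J = 2$ ($J = -4 + \left(\left(-17 + 19\right) + \left(5 - 1\right)\right) = -4 + \left(2 + \left(5 - 1\right)\right) = -4 + \left(2 + 4\right) = -4 + 6 = 2$)
$N = 2$
$- 114 a + N = \left(-114\right) 9 + 2 = -1026 + 2 = -1024$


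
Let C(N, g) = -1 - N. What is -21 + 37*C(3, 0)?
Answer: -169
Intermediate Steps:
-21 + 37*C(3, 0) = -21 + 37*(-1 - 1*3) = -21 + 37*(-1 - 3) = -21 + 37*(-4) = -21 - 148 = -169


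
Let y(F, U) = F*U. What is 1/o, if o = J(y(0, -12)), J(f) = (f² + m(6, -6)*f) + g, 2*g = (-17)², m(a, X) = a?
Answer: 2/289 ≈ 0.0069204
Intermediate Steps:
g = 289/2 (g = (½)*(-17)² = (½)*289 = 289/2 ≈ 144.50)
J(f) = 289/2 + f² + 6*f (J(f) = (f² + 6*f) + 289/2 = 289/2 + f² + 6*f)
o = 289/2 (o = 289/2 + (0*(-12))² + 6*(0*(-12)) = 289/2 + 0² + 6*0 = 289/2 + 0 + 0 = 289/2 ≈ 144.50)
1/o = 1/(289/2) = 2/289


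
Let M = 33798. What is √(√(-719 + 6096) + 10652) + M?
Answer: 33798 + √(10652 + √5377) ≈ 33902.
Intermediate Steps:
√(√(-719 + 6096) + 10652) + M = √(√(-719 + 6096) + 10652) + 33798 = √(√5377 + 10652) + 33798 = √(10652 + √5377) + 33798 = 33798 + √(10652 + √5377)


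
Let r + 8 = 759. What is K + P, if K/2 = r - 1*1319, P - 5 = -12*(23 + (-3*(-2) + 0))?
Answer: -1479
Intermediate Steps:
r = 751 (r = -8 + 759 = 751)
P = -343 (P = 5 - 12*(23 + (-3*(-2) + 0)) = 5 - 12*(23 + (6 + 0)) = 5 - 12*(23 + 6) = 5 - 12*29 = 5 - 348 = -343)
K = -1136 (K = 2*(751 - 1*1319) = 2*(751 - 1319) = 2*(-568) = -1136)
K + P = -1136 - 343 = -1479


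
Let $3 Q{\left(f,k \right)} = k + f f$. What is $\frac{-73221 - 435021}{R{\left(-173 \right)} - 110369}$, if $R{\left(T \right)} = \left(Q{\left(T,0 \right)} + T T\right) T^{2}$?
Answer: $- \frac{1524726}{3582649057} \approx -0.00042559$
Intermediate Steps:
$Q{\left(f,k \right)} = \frac{k}{3} + \frac{f^{2}}{3}$ ($Q{\left(f,k \right)} = \frac{k + f f}{3} = \frac{k + f^{2}}{3} = \frac{k}{3} + \frac{f^{2}}{3}$)
$R{\left(T \right)} = \frac{4 T^{4}}{3}$ ($R{\left(T \right)} = \left(\left(\frac{1}{3} \cdot 0 + \frac{T^{2}}{3}\right) + T T\right) T^{2} = \left(\left(0 + \frac{T^{2}}{3}\right) + T^{2}\right) T^{2} = \left(\frac{T^{2}}{3} + T^{2}\right) T^{2} = \frac{4 T^{2}}{3} T^{2} = \frac{4 T^{4}}{3}$)
$\frac{-73221 - 435021}{R{\left(-173 \right)} - 110369} = \frac{-73221 - 435021}{\frac{4 \left(-173\right)^{4}}{3} - 110369} = - \frac{508242}{\frac{4}{3} \cdot 895745041 - 110369} = - \frac{508242}{\frac{3582980164}{3} - 110369} = - \frac{508242}{\frac{3582649057}{3}} = \left(-508242\right) \frac{3}{3582649057} = - \frac{1524726}{3582649057}$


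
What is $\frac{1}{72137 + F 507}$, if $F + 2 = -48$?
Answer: $\frac{1}{46787} \approx 2.1373 \cdot 10^{-5}$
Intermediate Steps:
$F = -50$ ($F = -2 - 48 = -50$)
$\frac{1}{72137 + F 507} = \frac{1}{72137 - 25350} = \frac{1}{46787}$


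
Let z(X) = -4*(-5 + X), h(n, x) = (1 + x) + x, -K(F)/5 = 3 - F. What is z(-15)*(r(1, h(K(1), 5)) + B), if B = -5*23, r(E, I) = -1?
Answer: -9280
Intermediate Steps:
K(F) = -15 + 5*F (K(F) = -5*(3 - F) = -15 + 5*F)
h(n, x) = 1 + 2*x
B = -115
z(X) = 20 - 4*X (z(X) = -4*(-5 + X) = 20 - 4*X)
z(-15)*(r(1, h(K(1), 5)) + B) = (20 - 4*(-15))*(-1 - 115) = (20 + 60)*(-116) = 80*(-116) = -9280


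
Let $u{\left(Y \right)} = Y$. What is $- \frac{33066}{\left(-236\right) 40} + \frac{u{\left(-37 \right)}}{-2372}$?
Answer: $\frac{9847729}{2798960} \approx 3.5184$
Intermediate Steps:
$- \frac{33066}{\left(-236\right) 40} + \frac{u{\left(-37 \right)}}{-2372} = - \frac{33066}{\left(-236\right) 40} - \frac{37}{-2372} = - \frac{33066}{-9440} - - \frac{37}{2372} = \left(-33066\right) \left(- \frac{1}{9440}\right) + \frac{37}{2372} = \frac{16533}{4720} + \frac{37}{2372} = \frac{9847729}{2798960}$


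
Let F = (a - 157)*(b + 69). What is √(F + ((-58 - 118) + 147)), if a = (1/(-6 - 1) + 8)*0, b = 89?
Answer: I*√24835 ≈ 157.59*I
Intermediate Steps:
a = 0 (a = (1/(-7) + 8)*0 = (-⅐ + 8)*0 = (55/7)*0 = 0)
F = -24806 (F = (0 - 157)*(89 + 69) = -157*158 = -24806)
√(F + ((-58 - 118) + 147)) = √(-24806 + ((-58 - 118) + 147)) = √(-24806 + (-176 + 147)) = √(-24806 - 29) = √(-24835) = I*√24835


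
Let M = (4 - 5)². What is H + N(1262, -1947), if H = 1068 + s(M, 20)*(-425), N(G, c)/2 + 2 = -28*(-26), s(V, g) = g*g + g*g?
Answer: -337480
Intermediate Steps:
M = 1 (M = (-1)² = 1)
s(V, g) = 2*g² (s(V, g) = g² + g² = 2*g²)
N(G, c) = 1452 (N(G, c) = -4 + 2*(-28*(-26)) = -4 + 2*728 = -4 + 1456 = 1452)
H = -338932 (H = 1068 + (2*20²)*(-425) = 1068 + (2*400)*(-425) = 1068 + 800*(-425) = 1068 - 340000 = -338932)
H + N(1262, -1947) = -338932 + 1452 = -337480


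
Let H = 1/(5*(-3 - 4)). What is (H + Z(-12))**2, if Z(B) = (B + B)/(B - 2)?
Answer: 3481/1225 ≈ 2.8416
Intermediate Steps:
Z(B) = 2*B/(-2 + B) (Z(B) = (2*B)/(-2 + B) = 2*B/(-2 + B))
H = -1/35 (H = 1/(5*(-7)) = 1/(-35) = -1/35 ≈ -0.028571)
(H + Z(-12))**2 = (-1/35 + 2*(-12)/(-2 - 12))**2 = (-1/35 + 2*(-12)/(-14))**2 = (-1/35 + 2*(-12)*(-1/14))**2 = (-1/35 + 12/7)**2 = (59/35)**2 = 3481/1225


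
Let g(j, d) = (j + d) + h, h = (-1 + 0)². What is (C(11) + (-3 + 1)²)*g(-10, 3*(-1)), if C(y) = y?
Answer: -180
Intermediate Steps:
h = 1 (h = (-1)² = 1)
g(j, d) = 1 + d + j (g(j, d) = (j + d) + 1 = (d + j) + 1 = 1 + d + j)
(C(11) + (-3 + 1)²)*g(-10, 3*(-1)) = (11 + (-3 + 1)²)*(1 + 3*(-1) - 10) = (11 + (-2)²)*(1 - 3 - 10) = (11 + 4)*(-12) = 15*(-12) = -180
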